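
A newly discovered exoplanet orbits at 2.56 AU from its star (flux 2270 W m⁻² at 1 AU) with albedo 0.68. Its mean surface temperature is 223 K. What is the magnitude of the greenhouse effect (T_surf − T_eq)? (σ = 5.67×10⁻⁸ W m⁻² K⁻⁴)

S = 2270/2.56² = 346.4 W m⁻².
T_eq = [S(1−A)/(4σ)]^(1/4) = [346.4×0.32/(4×5.67×10⁻⁸)]^(1/4) = 148.7 K.
ΔT = T_surf − T_eq = 223 − 148.7.

ΔT ≈ 74.3 K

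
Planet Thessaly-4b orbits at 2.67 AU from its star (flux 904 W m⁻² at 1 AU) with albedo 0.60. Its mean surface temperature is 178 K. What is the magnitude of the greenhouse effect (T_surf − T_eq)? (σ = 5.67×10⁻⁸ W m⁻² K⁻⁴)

ΔT ≈ 55.7 K

S = 904/2.67² = 126.8 W m⁻².
T_eq = [S(1−A)/(4σ)]^(1/4) = [126.8×0.40/(4×5.67×10⁻⁸)]^(1/4) = 122.3 K.
ΔT = T_surf − T_eq = 178 − 122.3.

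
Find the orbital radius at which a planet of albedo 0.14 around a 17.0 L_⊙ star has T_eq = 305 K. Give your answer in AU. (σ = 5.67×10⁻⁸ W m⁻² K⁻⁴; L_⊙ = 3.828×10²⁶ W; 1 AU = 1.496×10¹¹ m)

d ≈ 3.18 AU

L = 17.0 × 3.828×10²⁶ = 6.51×10²⁷ W.
From T_eq⁴ = L(1−A)/(16πσd²): d = √[L(1−A)/(16πσT_eq⁴)].
d = √[6.51×10²⁷ × 0.86 / (16π × 5.67×10⁻⁸ × (305)⁴)] = 4.76×10¹¹ m = 3.18 AU.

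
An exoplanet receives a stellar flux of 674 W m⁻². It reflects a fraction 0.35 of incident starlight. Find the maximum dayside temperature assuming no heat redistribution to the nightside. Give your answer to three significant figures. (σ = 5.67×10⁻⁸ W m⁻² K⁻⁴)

T_ss ≈ 296 K

With no redistribution each surface element balances locally: S(1−A) = σT⁴.
T = [674 × 0.65 / 5.67×10⁻⁸]^(1/4) = (7.73×10⁹)^(1/4) = 296 K.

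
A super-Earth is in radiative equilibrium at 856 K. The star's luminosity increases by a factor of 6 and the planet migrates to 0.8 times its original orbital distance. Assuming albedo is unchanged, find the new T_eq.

T_eq ≈ 1500 K

T_eq ∝ L^(1/4) · d^(−1/2).
T′ = 856 × 6^(1/4) / 0.8^(1/2) = 1500 K.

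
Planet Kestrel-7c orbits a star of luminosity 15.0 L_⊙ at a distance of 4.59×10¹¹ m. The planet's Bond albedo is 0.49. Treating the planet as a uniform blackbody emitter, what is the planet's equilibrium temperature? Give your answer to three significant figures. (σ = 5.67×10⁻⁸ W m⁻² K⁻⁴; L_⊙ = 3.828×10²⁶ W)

L = 15.0 × 3.828×10²⁶ = 5.74×10²⁷ W.
Flux: S = L/(4πd²) = 5.74×10²⁷/(4π×(4.59×10¹¹)²) = 2170 W m⁻².
Energy balance: absorbed = emitted ⇒ πR²·S(1−A) = 4πR²·σT_eq⁴, so T_eq⁴ = S(1−A)/(4σ).
T_eq = [2170 × 0.51 / (4 × 5.67×10⁻⁸)]^(1/4) = (4.88×10⁹)^(1/4) = 264 K.

T_eq ≈ 264 K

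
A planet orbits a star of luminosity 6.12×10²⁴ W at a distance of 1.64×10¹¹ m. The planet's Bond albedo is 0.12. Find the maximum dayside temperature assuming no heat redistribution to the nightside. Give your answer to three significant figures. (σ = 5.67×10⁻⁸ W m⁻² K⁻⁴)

Flux: S = L/(4πd²) = 6.12×10²⁴/(4π×(1.64×10¹¹)²) = 18.1 W m⁻².
With no redistribution each surface element balances locally: S(1−A) = σT⁴.
T = [18.1 × 0.88 / 5.67×10⁻⁸]^(1/4) = (2.81×10⁸)^(1/4) = 129 K.

T_ss ≈ 129 K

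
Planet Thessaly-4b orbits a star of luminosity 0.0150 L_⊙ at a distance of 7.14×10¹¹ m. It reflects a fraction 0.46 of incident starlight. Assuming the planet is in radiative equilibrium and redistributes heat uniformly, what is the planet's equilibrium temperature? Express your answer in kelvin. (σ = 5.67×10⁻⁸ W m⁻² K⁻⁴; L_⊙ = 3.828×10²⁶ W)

T_eq ≈ 38.2 K

L = 0.0150 × 3.828×10²⁶ = 5.74×10²⁴ W.
Flux: S = L/(4πd²) = 5.74×10²⁴/(4π×(7.14×10¹¹)²) = 0.896 W m⁻².
Energy balance: absorbed = emitted ⇒ πR²·S(1−A) = 4πR²·σT_eq⁴, so T_eq⁴ = S(1−A)/(4σ).
T_eq = [0.896 × 0.54 / (4 × 5.67×10⁻⁸)]^(1/4) = (2.13×10⁶)^(1/4) = 38.2 K.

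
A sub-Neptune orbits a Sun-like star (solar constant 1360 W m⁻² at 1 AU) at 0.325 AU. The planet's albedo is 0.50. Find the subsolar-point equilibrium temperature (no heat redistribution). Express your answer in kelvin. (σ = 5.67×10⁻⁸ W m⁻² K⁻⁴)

T_ss ≈ 580 K

Flux at 0.325 AU: S = 1360/0.325² = 1.29×10⁴ W m⁻².
At the subsolar point the surface absorbs S(1−A) and emits σT⁴ per unit area — no factor of 4, since only the local patch is in balance.
T = [1.29×10⁴ × 0.50 / 5.67×10⁻⁸]^(1/4) = (1.14×10¹¹)^(1/4) = 580 K.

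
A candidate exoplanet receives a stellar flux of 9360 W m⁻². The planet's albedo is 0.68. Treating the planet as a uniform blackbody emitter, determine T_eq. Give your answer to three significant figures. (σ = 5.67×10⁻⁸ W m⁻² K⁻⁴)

T_eq ≈ 339 K

Energy balance: absorbed = emitted ⇒ πR²·S(1−A) = 4πR²·σT_eq⁴, so T_eq⁴ = S(1−A)/(4σ).
T_eq = [9360 × 0.32 / (4 × 5.67×10⁻⁸)]^(1/4) = (1.32×10¹⁰)^(1/4) = 339 K.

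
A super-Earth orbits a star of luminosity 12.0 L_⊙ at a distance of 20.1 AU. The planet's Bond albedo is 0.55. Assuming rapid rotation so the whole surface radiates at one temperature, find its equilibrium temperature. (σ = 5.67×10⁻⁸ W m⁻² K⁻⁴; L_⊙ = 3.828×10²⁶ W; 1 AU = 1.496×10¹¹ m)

T_eq ≈ 94.6 K

d = 20.1 AU = 3.01×10¹² m.
L = 12.0 × 3.828×10²⁶ = 4.59×10²⁷ W.
Flux: S = L/(4πd²) = 4.59×10²⁷/(4π×(3.01×10¹²)²) = 40.4 W m⁻².
Energy balance: absorbed = emitted ⇒ πR²·S(1−A) = 4πR²·σT_eq⁴, so T_eq⁴ = S(1−A)/(4σ).
T_eq = [40.4 × 0.45 / (4 × 5.67×10⁻⁸)]^(1/4) = (8.02×10⁷)^(1/4) = 94.6 K.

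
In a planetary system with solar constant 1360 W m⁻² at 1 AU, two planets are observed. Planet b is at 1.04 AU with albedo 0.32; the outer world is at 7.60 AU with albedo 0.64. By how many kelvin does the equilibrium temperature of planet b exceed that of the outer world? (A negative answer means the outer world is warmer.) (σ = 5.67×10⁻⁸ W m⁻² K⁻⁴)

T_eq = [S₀(1−A)/(4σd²)]^(1/4), so T ∝ (1−A)^(1/4) / √d.
T₁ = [1360×0.68/(4×5.67×10⁻⁸×1.04²)]^(1/4) = 247.79 K.
T₂ = [1360×0.36/(4×5.67×10⁻⁸×7.60²)]^(1/4) = 78.19 K.

ΔT ≈ 169.6 K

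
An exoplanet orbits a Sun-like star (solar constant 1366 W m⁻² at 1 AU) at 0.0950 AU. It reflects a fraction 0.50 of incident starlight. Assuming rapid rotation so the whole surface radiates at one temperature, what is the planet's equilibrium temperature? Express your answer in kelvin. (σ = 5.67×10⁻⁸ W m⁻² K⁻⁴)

T_eq ≈ 760 K

Flux at 0.0950 AU: S = 1366/0.0950² = 1.51×10⁵ W m⁻².
Energy balance: absorbed = emitted ⇒ πR²·S(1−A) = 4πR²·σT_eq⁴, so T_eq⁴ = S(1−A)/(4σ).
T_eq = [1.51×10⁵ × 0.50 / (4 × 5.67×10⁻⁸)]^(1/4) = (3.34×10¹¹)^(1/4) = 760 K.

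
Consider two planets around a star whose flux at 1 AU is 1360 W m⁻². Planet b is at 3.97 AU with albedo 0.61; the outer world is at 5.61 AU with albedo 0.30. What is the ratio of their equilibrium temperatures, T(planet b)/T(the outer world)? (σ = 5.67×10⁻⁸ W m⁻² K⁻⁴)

T₁/T₂ ≈ 1.027

T_eq = [S₀(1−A)/(4σd²)]^(1/4), so T ∝ (1−A)^(1/4) / √d.
T₁ = [1360×0.39/(4×5.67×10⁻⁸×3.97²)]^(1/4) = 110.37 K.
T₂ = [1360×0.70/(4×5.67×10⁻⁸×5.61²)]^(1/4) = 107.47 K.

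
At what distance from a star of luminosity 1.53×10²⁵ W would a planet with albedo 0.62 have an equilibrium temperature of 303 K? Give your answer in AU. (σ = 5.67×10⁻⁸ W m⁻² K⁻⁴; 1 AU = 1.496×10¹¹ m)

From T_eq⁴ = L(1−A)/(16πσd²): d = √[L(1−A)/(16πσT_eq⁴)].
d = √[1.53×10²⁵ × 0.38 / (16π × 5.67×10⁻⁸ × (303)⁴)] = 1.56×10¹⁰ m = 0.104 AU.

d ≈ 0.104 AU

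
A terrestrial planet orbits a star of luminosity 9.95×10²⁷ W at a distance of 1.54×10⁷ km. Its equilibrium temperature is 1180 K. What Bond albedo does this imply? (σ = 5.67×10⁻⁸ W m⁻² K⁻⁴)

d = 1.54×10⁷ km = 1.54×10¹⁰ m.
Flux: S = L/(4πd²) = 9.95×10²⁷/(4π×(1.54×10¹⁰)²) = 3.34×10⁶ W m⁻².
From T_eq⁴ = S(1−A)/(4σ): 1−A = 4σT_eq⁴/S.
1−A = 4 × 5.67×10⁻⁸ × (1180)⁴ / 3.34×10⁶ = 0.132.

A ≈ 0.87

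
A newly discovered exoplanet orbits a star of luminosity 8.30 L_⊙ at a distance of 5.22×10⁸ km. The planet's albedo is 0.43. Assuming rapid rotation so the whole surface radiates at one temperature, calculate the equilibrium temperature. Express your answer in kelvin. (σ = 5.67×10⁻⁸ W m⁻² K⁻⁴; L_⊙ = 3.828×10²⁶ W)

d = 5.22×10⁸ km = 5.22×10¹¹ m.
L = 8.30 × 3.828×10²⁶ = 3.18×10²⁷ W.
Flux: S = L/(4πd²) = 3.18×10²⁷/(4π×(5.22×10¹¹)²) = 928 W m⁻².
Energy balance: absorbed = emitted ⇒ πR²·S(1−A) = 4πR²·σT_eq⁴, so T_eq⁴ = S(1−A)/(4σ).
T_eq = [928 × 0.57 / (4 × 5.67×10⁻⁸)]^(1/4) = (2.33×10⁹)^(1/4) = 220 K.

T_eq ≈ 220 K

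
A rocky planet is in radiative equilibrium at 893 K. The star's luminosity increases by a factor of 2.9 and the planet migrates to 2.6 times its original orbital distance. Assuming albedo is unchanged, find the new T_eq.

T_eq ∝ L^(1/4) · d^(−1/2).
T′ = 893 × 2.9^(1/4) / 2.6^(1/2) = 723 K.

T_eq ≈ 723 K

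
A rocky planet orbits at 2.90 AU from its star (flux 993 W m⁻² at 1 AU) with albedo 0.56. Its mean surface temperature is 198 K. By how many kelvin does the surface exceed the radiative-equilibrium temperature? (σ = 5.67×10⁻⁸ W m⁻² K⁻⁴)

ΔT ≈ 75.0 K

S = 993/2.90² = 118.1 W m⁻².
T_eq = [S(1−A)/(4σ)]^(1/4) = [118.1×0.44/(4×5.67×10⁻⁸)]^(1/4) = 123.0 K.
ΔT = T_surf − T_eq = 198 − 123.0.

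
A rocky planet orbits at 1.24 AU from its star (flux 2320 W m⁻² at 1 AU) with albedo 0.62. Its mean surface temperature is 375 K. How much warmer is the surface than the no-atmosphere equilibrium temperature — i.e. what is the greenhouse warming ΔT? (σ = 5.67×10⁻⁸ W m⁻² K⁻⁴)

S = 2320/1.24² = 1509 W m⁻².
T_eq = [S(1−A)/(4σ)]^(1/4) = [1509×0.38/(4×5.67×10⁻⁸)]^(1/4) = 224.2 K.
ΔT = T_surf − T_eq = 375 − 224.2.

ΔT ≈ 150.8 K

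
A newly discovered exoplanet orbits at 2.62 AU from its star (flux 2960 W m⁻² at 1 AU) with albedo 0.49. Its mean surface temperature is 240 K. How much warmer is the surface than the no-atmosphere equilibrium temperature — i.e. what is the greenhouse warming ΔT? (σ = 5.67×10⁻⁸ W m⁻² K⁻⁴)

ΔT ≈ 63.5 K

S = 2960/2.62² = 431.2 W m⁻².
T_eq = [S(1−A)/(4σ)]^(1/4) = [431.2×0.51/(4×5.67×10⁻⁸)]^(1/4) = 176.5 K.
ΔT = T_surf − T_eq = 240 − 176.5.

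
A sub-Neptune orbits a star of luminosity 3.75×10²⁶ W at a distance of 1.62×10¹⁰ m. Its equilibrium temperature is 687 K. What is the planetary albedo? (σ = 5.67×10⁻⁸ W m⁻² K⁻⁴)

A ≈ 0.56

Flux: S = L/(4πd²) = 3.75×10²⁶/(4π×(1.62×10¹⁰)²) = 1.14×10⁵ W m⁻².
From T_eq⁴ = S(1−A)/(4σ): 1−A = 4σT_eq⁴/S.
1−A = 4 × 5.67×10⁻⁸ × (687)⁴ / 1.14×10⁵ = 0.444.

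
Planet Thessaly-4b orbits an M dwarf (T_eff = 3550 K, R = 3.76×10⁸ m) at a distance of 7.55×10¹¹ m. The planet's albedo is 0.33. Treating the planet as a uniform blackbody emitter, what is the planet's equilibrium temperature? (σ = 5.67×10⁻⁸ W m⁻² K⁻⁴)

L = 4πR_⋆²σT_⋆⁴ = 4π(3.76×10⁸)² × 5.67×10⁻⁸ × (3550)⁴ = 1.60×10²⁵ W.
S = L/(4πd²) = 2.23 W m⁻².
Energy balance: absorbed = emitted ⇒ πR²·S(1−A) = 4πR²·σT_eq⁴, so T_eq⁴ = S(1−A)/(4σ).
T_eq = [2.23 × 0.67 / (4 × 5.67×10⁻⁸)]^(1/4) = (6.60×10⁶)^(1/4) = 50.7 K.

T_eq ≈ 50.7 K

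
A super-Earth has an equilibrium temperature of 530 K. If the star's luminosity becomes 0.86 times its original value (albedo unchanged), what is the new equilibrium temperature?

T_eq ∝ L^(1/4) · d^(−1/2).
T′ = 530 × 0.86^(1/4) = 510 K.

T_eq ≈ 510 K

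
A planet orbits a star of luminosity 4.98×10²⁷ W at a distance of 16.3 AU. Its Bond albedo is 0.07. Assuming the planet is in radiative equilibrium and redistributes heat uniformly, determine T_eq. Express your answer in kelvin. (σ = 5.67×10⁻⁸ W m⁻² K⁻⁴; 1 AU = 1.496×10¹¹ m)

T_eq ≈ 129 K

d = 16.3 AU = 2.44×10¹² m.
Flux: S = L/(4πd²) = 4.98×10²⁷/(4π×(2.44×10¹²)²) = 66.6 W m⁻².
Energy balance: absorbed = emitted ⇒ πR²·S(1−A) = 4πR²·σT_eq⁴, so T_eq⁴ = S(1−A)/(4σ).
T_eq = [66.6 × 0.93 / (4 × 5.67×10⁻⁸)]^(1/4) = (2.73×10⁸)^(1/4) = 129 K.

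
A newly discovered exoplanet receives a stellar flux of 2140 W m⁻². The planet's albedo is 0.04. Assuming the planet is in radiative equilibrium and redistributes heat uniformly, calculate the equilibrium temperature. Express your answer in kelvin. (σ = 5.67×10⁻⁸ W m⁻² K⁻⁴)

Energy balance: absorbed = emitted ⇒ πR²·S(1−A) = 4πR²·σT_eq⁴, so T_eq⁴ = S(1−A)/(4σ).
T_eq = [2140 × 0.96 / (4 × 5.67×10⁻⁸)]^(1/4) = (9.06×10⁹)^(1/4) = 309 K.

T_eq ≈ 309 K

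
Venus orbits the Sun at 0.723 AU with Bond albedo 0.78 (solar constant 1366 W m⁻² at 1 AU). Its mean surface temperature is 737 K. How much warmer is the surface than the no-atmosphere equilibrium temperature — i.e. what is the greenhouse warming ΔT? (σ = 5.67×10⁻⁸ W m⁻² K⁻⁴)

ΔT ≈ 512.6 K

S = 1366/0.723² = 2613 W m⁻².
T_eq = [S(1−A)/(4σ)]^(1/4) = [2613×0.22/(4×5.67×10⁻⁸)]^(1/4) = 224.4 K.
ΔT = T_surf − T_eq = 737 − 224.4.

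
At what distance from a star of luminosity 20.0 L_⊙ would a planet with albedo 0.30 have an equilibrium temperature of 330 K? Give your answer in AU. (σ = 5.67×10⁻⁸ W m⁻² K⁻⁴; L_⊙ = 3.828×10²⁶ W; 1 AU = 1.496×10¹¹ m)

L = 20.0 × 3.828×10²⁶ = 7.66×10²⁷ W.
From T_eq⁴ = L(1−A)/(16πσd²): d = √[L(1−A)/(16πσT_eq⁴)].
d = √[7.66×10²⁷ × 0.70 / (16π × 5.67×10⁻⁸ × (330)⁴)] = 3.98×10¹¹ m = 2.66 AU.

d ≈ 2.66 AU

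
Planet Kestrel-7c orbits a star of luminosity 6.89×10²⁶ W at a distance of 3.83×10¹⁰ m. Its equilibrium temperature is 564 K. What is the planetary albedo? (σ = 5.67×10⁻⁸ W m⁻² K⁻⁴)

A ≈ 0.39

Flux: S = L/(4πd²) = 6.89×10²⁶/(4π×(3.83×10¹⁰)²) = 3.74×10⁴ W m⁻².
From T_eq⁴ = S(1−A)/(4σ): 1−A = 4σT_eq⁴/S.
1−A = 4 × 5.67×10⁻⁸ × (564)⁴ / 3.74×10⁴ = 0.614.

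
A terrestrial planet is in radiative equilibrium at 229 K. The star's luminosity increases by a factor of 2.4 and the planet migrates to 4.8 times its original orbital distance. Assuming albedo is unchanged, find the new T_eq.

T_eq ≈ 130 K

T_eq ∝ L^(1/4) · d^(−1/2).
T′ = 229 × 2.4^(1/4) / 4.8^(1/2) = 130 K.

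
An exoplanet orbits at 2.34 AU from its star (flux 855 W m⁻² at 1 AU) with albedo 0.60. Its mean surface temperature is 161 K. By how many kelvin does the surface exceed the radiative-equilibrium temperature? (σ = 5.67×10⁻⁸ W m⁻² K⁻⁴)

ΔT ≈ 32.2 K

S = 855/2.34² = 156.1 W m⁻².
T_eq = [S(1−A)/(4σ)]^(1/4) = [156.1×0.40/(4×5.67×10⁻⁸)]^(1/4) = 128.8 K.
ΔT = T_surf − T_eq = 161 − 128.8.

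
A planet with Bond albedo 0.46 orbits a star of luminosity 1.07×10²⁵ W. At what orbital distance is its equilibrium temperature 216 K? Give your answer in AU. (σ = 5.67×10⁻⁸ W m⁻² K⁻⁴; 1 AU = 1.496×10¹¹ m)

From T_eq⁴ = L(1−A)/(16πσd²): d = √[L(1−A)/(16πσT_eq⁴)].
d = √[1.07×10²⁵ × 0.54 / (16π × 5.67×10⁻⁸ × (216)⁴)] = 3.05×10¹⁰ m = 0.204 AU.

d ≈ 0.204 AU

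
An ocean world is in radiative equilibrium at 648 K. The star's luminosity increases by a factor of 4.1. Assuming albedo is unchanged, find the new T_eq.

T_eq ∝ L^(1/4) · d^(−1/2).
T′ = 648 × 4.1^(1/4) = 922 K.

T_eq ≈ 922 K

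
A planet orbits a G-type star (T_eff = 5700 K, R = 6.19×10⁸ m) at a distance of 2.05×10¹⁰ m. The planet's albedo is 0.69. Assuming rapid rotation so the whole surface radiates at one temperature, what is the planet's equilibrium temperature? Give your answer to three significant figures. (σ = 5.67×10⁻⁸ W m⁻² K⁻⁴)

T_eq ≈ 523 K

L = 4πR_⋆²σT_⋆⁴ = 4π(6.19×10⁸)² × 5.67×10⁻⁸ × (5700)⁴ = 2.88×10²⁶ W.
S = L/(4πd²) = 5.46×10⁴ W m⁻².
Energy balance: absorbed = emitted ⇒ πR²·S(1−A) = 4πR²·σT_eq⁴, so T_eq⁴ = S(1−A)/(4σ).
T_eq = [5.46×10⁴ × 0.31 / (4 × 5.67×10⁻⁸)]^(1/4) = (7.46×10¹⁰)^(1/4) = 523 K.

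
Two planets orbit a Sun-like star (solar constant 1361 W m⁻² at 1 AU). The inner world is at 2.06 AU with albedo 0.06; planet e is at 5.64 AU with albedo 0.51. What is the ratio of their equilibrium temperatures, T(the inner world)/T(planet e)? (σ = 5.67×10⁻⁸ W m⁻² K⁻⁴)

T_eq = [S₀(1−A)/(4σd²)]^(1/4), so T ∝ (1−A)^(1/4) / √d.
T₁ = [1361×0.94/(4×5.67×10⁻⁸×2.06²)]^(1/4) = 190.94 K.
T₂ = [1361×0.49/(4×5.67×10⁻⁸×5.64²)]^(1/4) = 98.05 K.

T₁/T₂ ≈ 1.947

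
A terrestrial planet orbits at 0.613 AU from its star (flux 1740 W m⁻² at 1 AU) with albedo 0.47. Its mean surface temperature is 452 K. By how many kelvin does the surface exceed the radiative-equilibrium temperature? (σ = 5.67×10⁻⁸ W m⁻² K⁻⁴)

S = 1740/0.613² = 4631 W m⁻².
T_eq = [S(1−A)/(4σ)]^(1/4) = [4631×0.53/(4×5.67×10⁻⁸)]^(1/4) = 322.5 K.
ΔT = T_surf − T_eq = 452 − 322.5.

ΔT ≈ 129.5 K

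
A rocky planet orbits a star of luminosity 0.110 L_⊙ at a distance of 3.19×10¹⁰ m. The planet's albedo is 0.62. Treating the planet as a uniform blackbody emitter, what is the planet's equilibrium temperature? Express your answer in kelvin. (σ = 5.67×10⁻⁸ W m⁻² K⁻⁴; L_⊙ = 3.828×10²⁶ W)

T_eq ≈ 273 K

L = 0.110 × 3.828×10²⁶ = 4.21×10²⁵ W.
Flux: S = L/(4πd²) = 4.21×10²⁵/(4π×(3.19×10¹⁰)²) = 3290 W m⁻².
Energy balance: absorbed = emitted ⇒ πR²·S(1−A) = 4πR²·σT_eq⁴, so T_eq⁴ = S(1−A)/(4σ).
T_eq = [3290 × 0.38 / (4 × 5.67×10⁻⁸)]^(1/4) = (5.52×10⁹)^(1/4) = 273 K.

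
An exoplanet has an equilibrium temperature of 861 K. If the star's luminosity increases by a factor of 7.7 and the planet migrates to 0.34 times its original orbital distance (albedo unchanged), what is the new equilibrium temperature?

T_eq ∝ L^(1/4) · d^(−1/2).
T′ = 861 × 7.7^(1/4) / 0.34^(1/2) = 2460 K.

T_eq ≈ 2460 K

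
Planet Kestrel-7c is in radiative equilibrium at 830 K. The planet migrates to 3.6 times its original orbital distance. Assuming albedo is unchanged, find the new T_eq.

T_eq ≈ 437 K

T_eq ∝ L^(1/4) · d^(−1/2).
T′ = 830 / 3.6^(1/2) = 437 K.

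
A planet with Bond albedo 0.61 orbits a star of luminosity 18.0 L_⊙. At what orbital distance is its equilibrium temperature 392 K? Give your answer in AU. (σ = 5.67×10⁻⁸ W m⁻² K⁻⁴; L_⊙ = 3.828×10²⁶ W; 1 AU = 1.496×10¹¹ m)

d ≈ 1.34 AU

L = 18.0 × 3.828×10²⁶ = 6.89×10²⁷ W.
From T_eq⁴ = L(1−A)/(16πσd²): d = √[L(1−A)/(16πσT_eq⁴)].
d = √[6.89×10²⁷ × 0.39 / (16π × 5.67×10⁻⁸ × (392)⁴)] = 2.00×10¹¹ m = 1.34 AU.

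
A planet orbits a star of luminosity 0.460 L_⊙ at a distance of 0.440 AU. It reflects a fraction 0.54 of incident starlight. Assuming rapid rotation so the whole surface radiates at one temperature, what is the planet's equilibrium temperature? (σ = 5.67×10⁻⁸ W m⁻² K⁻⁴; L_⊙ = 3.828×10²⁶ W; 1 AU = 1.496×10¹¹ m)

d = 0.440 AU = 6.58×10¹⁰ m.
L = 0.460 × 3.828×10²⁶ = 1.76×10²⁶ W.
Flux: S = L/(4πd²) = 1.76×10²⁶/(4π×(6.58×10¹⁰)²) = 3230 W m⁻².
Energy balance: absorbed = emitted ⇒ πR²·S(1−A) = 4πR²·σT_eq⁴, so T_eq⁴ = S(1−A)/(4σ).
T_eq = [3230 × 0.46 / (4 × 5.67×10⁻⁸)]^(1/4) = (6.56×10⁹)^(1/4) = 285 K.

T_eq ≈ 285 K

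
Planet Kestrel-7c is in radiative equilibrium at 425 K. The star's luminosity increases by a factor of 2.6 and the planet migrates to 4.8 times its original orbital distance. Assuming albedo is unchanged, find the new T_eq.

T_eq ∝ L^(1/4) · d^(−1/2).
T′ = 425 × 2.6^(1/4) / 4.8^(1/2) = 246 K.

T_eq ≈ 246 K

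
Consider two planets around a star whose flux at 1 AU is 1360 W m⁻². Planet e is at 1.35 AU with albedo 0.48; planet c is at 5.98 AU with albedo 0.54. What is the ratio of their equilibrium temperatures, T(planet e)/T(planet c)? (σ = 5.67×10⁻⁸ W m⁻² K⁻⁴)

T_eq = [S₀(1−A)/(4σd²)]^(1/4), so T ∝ (1−A)^(1/4) / √d.
T₁ = [1360×0.52/(4×5.67×10⁻⁸×1.35²)]^(1/4) = 203.38 K.
T₂ = [1360×0.46/(4×5.67×10⁻⁸×5.98²)]^(1/4) = 93.72 K.

T₁/T₂ ≈ 2.170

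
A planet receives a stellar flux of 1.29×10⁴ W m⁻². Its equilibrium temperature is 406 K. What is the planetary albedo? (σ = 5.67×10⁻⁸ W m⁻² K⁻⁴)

From T_eq⁴ = S(1−A)/(4σ): 1−A = 4σT_eq⁴/S.
1−A = 4 × 5.67×10⁻⁸ × (406)⁴ / 1.29×10⁴ = 0.478.

A ≈ 0.52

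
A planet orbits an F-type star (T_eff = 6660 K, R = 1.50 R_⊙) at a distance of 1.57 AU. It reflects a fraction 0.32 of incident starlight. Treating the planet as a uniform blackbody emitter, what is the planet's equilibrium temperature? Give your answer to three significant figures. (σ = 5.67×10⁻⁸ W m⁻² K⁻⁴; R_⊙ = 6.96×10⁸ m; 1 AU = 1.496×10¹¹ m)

T_eq ≈ 285 K

R_⋆ = 1.50 × 6.96×10⁸ = 1.04×10⁹ m.
d = 1.57 AU = 2.35×10¹¹ m.
L = 4πR_⋆²σT_⋆⁴ = 4π(1.04×10⁹)² × 5.67×10⁻⁸ × (6660)⁴ = 1.53×10²⁷ W.
S = L/(4πd²) = 2200 W m⁻².
Energy balance: absorbed = emitted ⇒ πR²·S(1−A) = 4πR²·σT_eq⁴, so T_eq⁴ = S(1−A)/(4σ).
T_eq = [2200 × 0.68 / (4 × 5.67×10⁻⁸)]^(1/4) = (6.61×10⁹)^(1/4) = 285 K.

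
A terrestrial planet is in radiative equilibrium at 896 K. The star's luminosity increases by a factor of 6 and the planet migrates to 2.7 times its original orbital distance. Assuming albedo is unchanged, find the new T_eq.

T_eq ∝ L^(1/4) · d^(−1/2).
T′ = 896 × 6^(1/4) / 2.7^(1/2) = 853 K.

T_eq ≈ 853 K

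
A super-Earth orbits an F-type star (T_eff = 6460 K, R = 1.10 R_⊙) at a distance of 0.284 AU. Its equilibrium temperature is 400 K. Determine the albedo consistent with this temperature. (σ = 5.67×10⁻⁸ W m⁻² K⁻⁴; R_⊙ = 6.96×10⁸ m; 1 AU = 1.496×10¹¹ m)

A ≈ 0.82

R_⋆ = 1.10 × 6.96×10⁸ = 7.66×10⁸ m.
d = 0.284 AU = 4.25×10¹⁰ m.
L = 4πR_⋆²σT_⋆⁴ = 4π(7.66×10⁸)² × 5.67×10⁻⁸ × (6460)⁴ = 7.27×10²⁶ W.
S = L/(4πd²) = 3.21×10⁴ W m⁻².
From T_eq⁴ = S(1−A)/(4σ): 1−A = 4σT_eq⁴/S.
1−A = 4 × 5.67×10⁻⁸ × (400)⁴ / 3.21×10⁴ = 0.181.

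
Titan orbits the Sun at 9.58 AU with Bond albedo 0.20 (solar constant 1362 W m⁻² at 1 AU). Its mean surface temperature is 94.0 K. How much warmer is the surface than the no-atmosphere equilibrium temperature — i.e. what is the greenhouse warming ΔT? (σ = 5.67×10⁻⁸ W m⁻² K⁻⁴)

ΔT ≈ 8.9 K

S = 1362/9.58² = 14.84 W m⁻².
T_eq = [S(1−A)/(4σ)]^(1/4) = [14.84×0.80/(4×5.67×10⁻⁸)]^(1/4) = 85.1 K.
ΔT = T_surf − T_eq = 94 − 85.1.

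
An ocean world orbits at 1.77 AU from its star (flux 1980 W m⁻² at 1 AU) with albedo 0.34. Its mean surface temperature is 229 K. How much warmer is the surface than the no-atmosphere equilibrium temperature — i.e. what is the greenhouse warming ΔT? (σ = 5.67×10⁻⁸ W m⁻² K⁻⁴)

ΔT ≈ 21.9 K

S = 1980/1.77² = 632.0 W m⁻².
T_eq = [S(1−A)/(4σ)]^(1/4) = [632.0×0.66/(4×5.67×10⁻⁸)]^(1/4) = 207.1 K.
ΔT = T_surf − T_eq = 229 − 207.1.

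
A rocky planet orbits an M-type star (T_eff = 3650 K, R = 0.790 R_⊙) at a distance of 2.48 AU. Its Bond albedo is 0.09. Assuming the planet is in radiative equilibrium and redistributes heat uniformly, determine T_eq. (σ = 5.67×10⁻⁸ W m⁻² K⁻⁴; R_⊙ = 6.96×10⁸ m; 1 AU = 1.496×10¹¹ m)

R_⋆ = 0.790 × 6.96×10⁸ = 5.50×10⁸ m.
d = 2.48 AU = 3.71×10¹¹ m.
L = 4πR_⋆²σT_⋆⁴ = 4π(5.50×10⁸)² × 5.67×10⁻⁸ × (3650)⁴ = 3.82×10²⁵ W.
S = L/(4πd²) = 22.1 W m⁻².
Energy balance: absorbed = emitted ⇒ πR²·S(1−A) = 4πR²·σT_eq⁴, so T_eq⁴ = S(1−A)/(4σ).
T_eq = [22.1 × 0.91 / (4 × 5.67×10⁻⁸)]^(1/4) = (8.87×10⁷)^(1/4) = 97.0 K.

T_eq ≈ 97.0 K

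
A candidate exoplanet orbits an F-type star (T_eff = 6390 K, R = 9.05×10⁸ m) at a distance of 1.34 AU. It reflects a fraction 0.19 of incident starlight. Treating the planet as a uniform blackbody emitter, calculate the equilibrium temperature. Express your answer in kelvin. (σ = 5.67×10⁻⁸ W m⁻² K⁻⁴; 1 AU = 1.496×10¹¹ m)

T_eq ≈ 288 K

d = 1.34 AU = 2.00×10¹¹ m.
L = 4πR_⋆²σT_⋆⁴ = 4π(9.05×10⁸)² × 5.67×10⁻⁸ × (6390)⁴ = 9.73×10²⁶ W.
S = L/(4πd²) = 1930 W m⁻².
Energy balance: absorbed = emitted ⇒ πR²·S(1−A) = 4πR²·σT_eq⁴, so T_eq⁴ = S(1−A)/(4σ).
T_eq = [1930 × 0.81 / (4 × 5.67×10⁻⁸)]^(1/4) = (6.88×10⁹)^(1/4) = 288 K.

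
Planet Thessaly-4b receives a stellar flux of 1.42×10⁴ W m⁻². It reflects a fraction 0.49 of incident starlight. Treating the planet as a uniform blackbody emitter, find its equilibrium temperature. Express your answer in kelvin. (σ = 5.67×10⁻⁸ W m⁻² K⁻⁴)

Energy balance: absorbed = emitted ⇒ πR²·S(1−A) = 4πR²·σT_eq⁴, so T_eq⁴ = S(1−A)/(4σ).
T_eq = [1.42×10⁴ × 0.51 / (4 × 5.67×10⁻⁸)]^(1/4) = (3.19×10¹⁰)^(1/4) = 423 K.

T_eq ≈ 423 K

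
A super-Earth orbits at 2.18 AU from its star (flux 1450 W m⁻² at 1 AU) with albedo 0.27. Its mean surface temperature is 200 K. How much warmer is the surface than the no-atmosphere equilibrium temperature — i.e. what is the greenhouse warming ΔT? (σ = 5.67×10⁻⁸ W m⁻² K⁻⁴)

ΔT ≈ 23.0 K

S = 1450/2.18² = 305.1 W m⁻².
T_eq = [S(1−A)/(4σ)]^(1/4) = [305.1×0.73/(4×5.67×10⁻⁸)]^(1/4) = 177.0 K.
ΔT = T_surf − T_eq = 200 − 177.0.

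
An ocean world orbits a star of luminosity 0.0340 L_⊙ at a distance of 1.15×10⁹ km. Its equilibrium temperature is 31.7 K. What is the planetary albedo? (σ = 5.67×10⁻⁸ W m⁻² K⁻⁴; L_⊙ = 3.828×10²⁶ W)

d = 1.15×10⁹ km = 1.15×10¹² m.
L = 0.0340 × 3.828×10²⁶ = 1.30×10²⁵ W.
Flux: S = L/(4πd²) = 1.30×10²⁵/(4π×(1.15×10¹²)²) = 0.783 W m⁻².
From T_eq⁴ = S(1−A)/(4σ): 1−A = 4σT_eq⁴/S.
1−A = 4 × 5.67×10⁻⁸ × (31.7)⁴ / 0.783 = 0.292.

A ≈ 0.71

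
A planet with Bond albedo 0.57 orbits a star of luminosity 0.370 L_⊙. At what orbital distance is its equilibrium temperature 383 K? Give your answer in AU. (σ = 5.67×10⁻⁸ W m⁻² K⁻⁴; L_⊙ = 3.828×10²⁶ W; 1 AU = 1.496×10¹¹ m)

d ≈ 0.211 AU

L = 0.370 × 3.828×10²⁶ = 1.42×10²⁶ W.
From T_eq⁴ = L(1−A)/(16πσd²): d = √[L(1−A)/(16πσT_eq⁴)].
d = √[1.42×10²⁶ × 0.43 / (16π × 5.67×10⁻⁸ × (383)⁴)] = 3.15×10¹⁰ m = 0.211 AU.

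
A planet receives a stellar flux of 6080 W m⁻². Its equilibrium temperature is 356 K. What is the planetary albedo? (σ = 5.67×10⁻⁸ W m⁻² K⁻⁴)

From T_eq⁴ = S(1−A)/(4σ): 1−A = 4σT_eq⁴/S.
1−A = 4 × 5.67×10⁻⁸ × (356)⁴ / 6080 = 0.599.

A ≈ 0.40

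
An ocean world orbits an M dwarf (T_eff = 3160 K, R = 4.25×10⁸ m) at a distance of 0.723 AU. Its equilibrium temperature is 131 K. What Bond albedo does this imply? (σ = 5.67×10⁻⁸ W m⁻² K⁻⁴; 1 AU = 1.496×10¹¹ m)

A ≈ 0.23

d = 0.723 AU = 1.08×10¹¹ m.
L = 4πR_⋆²σT_⋆⁴ = 4π(4.25×10⁸)² × 5.67×10⁻⁸ × (3160)⁴ = 1.28×10²⁵ W.
S = L/(4πd²) = 87.3 W m⁻².
From T_eq⁴ = S(1−A)/(4σ): 1−A = 4σT_eq⁴/S.
1−A = 4 × 5.67×10⁻⁸ × (131)⁴ / 87.3 = 0.765.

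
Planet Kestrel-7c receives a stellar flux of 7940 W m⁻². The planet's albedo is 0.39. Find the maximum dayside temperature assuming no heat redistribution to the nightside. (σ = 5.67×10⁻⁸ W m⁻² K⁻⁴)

With no redistribution each surface element balances locally: S(1−A) = σT⁴.
T = [7940 × 0.61 / 5.67×10⁻⁸]^(1/4) = (8.54×10¹⁰)^(1/4) = 541 K.

T_ss ≈ 541 K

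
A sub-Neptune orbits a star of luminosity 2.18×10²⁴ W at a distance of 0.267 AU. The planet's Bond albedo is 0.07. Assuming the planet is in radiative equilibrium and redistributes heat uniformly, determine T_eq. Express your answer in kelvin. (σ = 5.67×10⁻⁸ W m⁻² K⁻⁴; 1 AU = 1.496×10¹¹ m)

T_eq ≈ 145 K

d = 0.267 AU = 3.99×10¹⁰ m.
Flux: S = L/(4πd²) = 2.18×10²⁴/(4π×(3.99×10¹⁰)²) = 109 W m⁻².
Energy balance: absorbed = emitted ⇒ πR²·S(1−A) = 4πR²·σT_eq⁴, so T_eq⁴ = S(1−A)/(4σ).
T_eq = [109 × 0.93 / (4 × 5.67×10⁻⁸)]^(1/4) = (4.46×10⁸)^(1/4) = 145 K.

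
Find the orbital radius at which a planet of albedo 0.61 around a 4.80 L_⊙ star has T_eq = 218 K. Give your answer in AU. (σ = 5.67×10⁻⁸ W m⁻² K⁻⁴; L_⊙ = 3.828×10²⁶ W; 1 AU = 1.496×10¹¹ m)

L = 4.80 × 3.828×10²⁶ = 1.84×10²⁷ W.
From T_eq⁴ = L(1−A)/(16πσd²): d = √[L(1−A)/(16πσT_eq⁴)].
d = √[1.84×10²⁷ × 0.39 / (16π × 5.67×10⁻⁸ × (218)⁴)] = 3.34×10¹¹ m = 2.23 AU.

d ≈ 2.23 AU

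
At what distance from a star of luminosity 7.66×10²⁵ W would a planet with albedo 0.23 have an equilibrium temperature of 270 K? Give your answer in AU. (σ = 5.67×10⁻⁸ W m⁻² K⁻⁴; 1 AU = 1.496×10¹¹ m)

From T_eq⁴ = L(1−A)/(16πσd²): d = √[L(1−A)/(16πσT_eq⁴)].
d = √[7.66×10²⁵ × 0.77 / (16π × 5.67×10⁻⁸ × (270)⁴)] = 6.24×10¹⁰ m = 0.417 AU.

d ≈ 0.417 AU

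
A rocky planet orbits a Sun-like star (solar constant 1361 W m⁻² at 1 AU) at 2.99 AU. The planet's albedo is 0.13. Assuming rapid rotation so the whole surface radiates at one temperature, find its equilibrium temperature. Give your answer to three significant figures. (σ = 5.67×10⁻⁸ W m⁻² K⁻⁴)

T_eq ≈ 155 K

Flux at 2.99 AU: S = 1361/2.99² = 152 W m⁻².
Energy balance: absorbed = emitted ⇒ πR²·S(1−A) = 4πR²·σT_eq⁴, so T_eq⁴ = S(1−A)/(4σ).
T_eq = [152 × 0.87 / (4 × 5.67×10⁻⁸)]^(1/4) = (5.84×10⁸)^(1/4) = 155 K.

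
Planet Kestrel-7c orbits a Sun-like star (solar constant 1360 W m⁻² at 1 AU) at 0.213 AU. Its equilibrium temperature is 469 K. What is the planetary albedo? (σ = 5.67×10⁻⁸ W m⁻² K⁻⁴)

A ≈ 0.63

Flux at 0.213 AU: S = 1360/0.213² = 3.00×10⁴ W m⁻².
From T_eq⁴ = S(1−A)/(4σ): 1−A = 4σT_eq⁴/S.
1−A = 4 × 5.67×10⁻⁸ × (469)⁴ / 3.00×10⁴ = 0.366.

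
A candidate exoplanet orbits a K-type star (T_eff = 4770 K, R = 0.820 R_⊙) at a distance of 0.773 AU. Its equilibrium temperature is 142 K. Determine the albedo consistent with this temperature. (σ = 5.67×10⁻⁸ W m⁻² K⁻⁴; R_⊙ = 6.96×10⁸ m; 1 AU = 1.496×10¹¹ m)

R_⋆ = 0.820 × 6.96×10⁸ = 5.71×10⁸ m.
d = 0.773 AU = 1.16×10¹¹ m.
L = 4πR_⋆²σT_⋆⁴ = 4π(5.71×10⁸)² × 5.67×10⁻⁸ × (4770)⁴ = 1.20×10²⁶ W.
S = L/(4πd²) = 715 W m⁻².
From T_eq⁴ = S(1−A)/(4σ): 1−A = 4σT_eq⁴/S.
1−A = 4 × 5.67×10⁻⁸ × (142)⁴ / 715 = 0.129.

A ≈ 0.87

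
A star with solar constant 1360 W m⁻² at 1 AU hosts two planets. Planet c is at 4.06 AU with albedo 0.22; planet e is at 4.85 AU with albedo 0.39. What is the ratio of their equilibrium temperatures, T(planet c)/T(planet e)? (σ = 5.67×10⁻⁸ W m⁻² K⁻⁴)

T₁/T₂ ≈ 1.162

T_eq = [S₀(1−A)/(4σd²)]^(1/4), so T ∝ (1−A)^(1/4) / √d.
T₁ = [1360×0.78/(4×5.67×10⁻⁸×4.06²)]^(1/4) = 129.79 K.
T₂ = [1360×0.61/(4×5.67×10⁻⁸×4.85²)]^(1/4) = 111.67 K.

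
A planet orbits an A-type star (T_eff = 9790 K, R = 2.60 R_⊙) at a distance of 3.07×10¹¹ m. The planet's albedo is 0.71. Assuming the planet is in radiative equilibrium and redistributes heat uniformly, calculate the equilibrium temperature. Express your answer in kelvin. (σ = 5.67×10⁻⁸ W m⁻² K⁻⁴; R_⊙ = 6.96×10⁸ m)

T_eq ≈ 390 K

R_⋆ = 2.60 × 6.96×10⁸ = 1.81×10⁹ m.
L = 4πR_⋆²σT_⋆⁴ = 4π(1.81×10⁹)² × 5.67×10⁻⁸ × (9790)⁴ = 2.14×10²⁸ W.
S = L/(4πd²) = 1.81×10⁴ W m⁻².
Energy balance: absorbed = emitted ⇒ πR²·S(1−A) = 4πR²·σT_eq⁴, so T_eq⁴ = S(1−A)/(4σ).
T_eq = [1.81×10⁴ × 0.29 / (4 × 5.67×10⁻⁸)]^(1/4) = (2.31×10¹⁰)^(1/4) = 390 K.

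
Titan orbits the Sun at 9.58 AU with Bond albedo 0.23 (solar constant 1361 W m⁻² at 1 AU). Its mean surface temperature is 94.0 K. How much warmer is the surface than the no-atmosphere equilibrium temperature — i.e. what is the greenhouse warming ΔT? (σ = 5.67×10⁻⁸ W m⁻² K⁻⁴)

S = 1361/9.58² = 14.83 W m⁻².
T_eq = [S(1−A)/(4σ)]^(1/4) = [14.83×0.77/(4×5.67×10⁻⁸)]^(1/4) = 84.2 K.
ΔT = T_surf − T_eq = 94 − 84.2.

ΔT ≈ 9.8 K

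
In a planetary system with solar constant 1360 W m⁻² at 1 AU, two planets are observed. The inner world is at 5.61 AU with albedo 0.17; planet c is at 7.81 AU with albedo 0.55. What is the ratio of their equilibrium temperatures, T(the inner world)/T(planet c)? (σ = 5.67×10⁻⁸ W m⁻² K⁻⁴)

T₁/T₂ ≈ 1.375

T_eq = [S₀(1−A)/(4σd²)]^(1/4), so T ∝ (1−A)^(1/4) / √d.
T₁ = [1360×0.83/(4×5.67×10⁻⁸×5.61²)]^(1/4) = 112.14 K.
T₂ = [1360×0.45/(4×5.67×10⁻⁸×7.81²)]^(1/4) = 81.56 K.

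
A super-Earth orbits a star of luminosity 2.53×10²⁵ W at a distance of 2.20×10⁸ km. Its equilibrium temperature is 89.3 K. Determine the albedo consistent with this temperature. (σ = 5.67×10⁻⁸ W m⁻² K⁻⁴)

A ≈ 0.65

d = 2.20×10⁸ km = 2.20×10¹¹ m.
Flux: S = L/(4πd²) = 2.53×10²⁵/(4π×(2.20×10¹¹)²) = 41.6 W m⁻².
From T_eq⁴ = S(1−A)/(4σ): 1−A = 4σT_eq⁴/S.
1−A = 4 × 5.67×10⁻⁸ × (89.3)⁴ / 41.6 = 0.347.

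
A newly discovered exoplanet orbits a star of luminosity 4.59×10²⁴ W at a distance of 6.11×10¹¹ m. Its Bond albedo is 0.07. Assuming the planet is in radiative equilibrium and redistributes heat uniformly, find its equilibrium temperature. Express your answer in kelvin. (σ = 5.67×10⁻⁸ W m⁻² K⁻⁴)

Flux: S = L/(4πd²) = 4.59×10²⁴/(4π×(6.11×10¹¹)²) = 0.978 W m⁻².
Energy balance: absorbed = emitted ⇒ πR²·S(1−A) = 4πR²·σT_eq⁴, so T_eq⁴ = S(1−A)/(4σ).
T_eq = [0.978 × 0.93 / (4 × 5.67×10⁻⁸)]^(1/4) = (4.01×10⁶)^(1/4) = 44.8 K.

T_eq ≈ 44.8 K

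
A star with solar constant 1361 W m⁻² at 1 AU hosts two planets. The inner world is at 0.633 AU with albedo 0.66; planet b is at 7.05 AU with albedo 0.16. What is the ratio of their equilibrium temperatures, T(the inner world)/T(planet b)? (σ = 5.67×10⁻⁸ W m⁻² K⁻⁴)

T₁/T₂ ≈ 2.662

T_eq = [S₀(1−A)/(4σd²)]^(1/4), so T ∝ (1−A)^(1/4) / √d.
T₁ = [1361×0.34/(4×5.67×10⁻⁸×0.633²)]^(1/4) = 267.13 K.
T₂ = [1361×0.84/(4×5.67×10⁻⁸×7.05²)]^(1/4) = 100.35 K.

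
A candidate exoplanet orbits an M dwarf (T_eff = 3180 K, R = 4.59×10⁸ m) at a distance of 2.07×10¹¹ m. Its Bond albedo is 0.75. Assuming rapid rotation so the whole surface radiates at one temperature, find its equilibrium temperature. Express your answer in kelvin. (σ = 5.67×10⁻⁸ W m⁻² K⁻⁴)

T_eq ≈ 74.9 K

L = 4πR_⋆²σT_⋆⁴ = 4π(4.59×10⁸)² × 5.67×10⁻⁸ × (3180)⁴ = 1.54×10²⁵ W.
S = L/(4πd²) = 28.5 W m⁻².
Energy balance: absorbed = emitted ⇒ πR²·S(1−A) = 4πR²·σT_eq⁴, so T_eq⁴ = S(1−A)/(4σ).
T_eq = [28.5 × 0.25 / (4 × 5.67×10⁻⁸)]^(1/4) = (3.14×10⁷)^(1/4) = 74.9 K.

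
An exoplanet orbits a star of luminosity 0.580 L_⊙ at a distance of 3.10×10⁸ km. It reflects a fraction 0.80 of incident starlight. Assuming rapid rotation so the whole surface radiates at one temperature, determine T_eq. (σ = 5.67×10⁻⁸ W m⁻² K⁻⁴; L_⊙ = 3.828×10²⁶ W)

d = 3.10×10⁸ km = 3.10×10¹¹ m.
L = 0.580 × 3.828×10²⁶ = 2.22×10²⁶ W.
Flux: S = L/(4πd²) = 2.22×10²⁶/(4π×(3.10×10¹¹)²) = 184 W m⁻².
Energy balance: absorbed = emitted ⇒ πR²·S(1−A) = 4πR²·σT_eq⁴, so T_eq⁴ = S(1−A)/(4σ).
T_eq = [184 × 0.20 / (4 × 5.67×10⁻⁸)]^(1/4) = (1.62×10⁸)^(1/4) = 113 K.

T_eq ≈ 113 K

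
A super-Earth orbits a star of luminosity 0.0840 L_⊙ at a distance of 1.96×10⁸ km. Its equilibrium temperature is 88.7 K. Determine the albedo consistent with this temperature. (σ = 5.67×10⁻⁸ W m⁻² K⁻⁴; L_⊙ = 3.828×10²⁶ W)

A ≈ 0.79

d = 1.96×10⁸ km = 1.96×10¹¹ m.
L = 0.0840 × 3.828×10²⁶ = 3.22×10²⁵ W.
Flux: S = L/(4πd²) = 3.22×10²⁵/(4π×(1.96×10¹¹)²) = 66.6 W m⁻².
From T_eq⁴ = S(1−A)/(4σ): 1−A = 4σT_eq⁴/S.
1−A = 4 × 5.67×10⁻⁸ × (88.7)⁴ / 66.6 = 0.211.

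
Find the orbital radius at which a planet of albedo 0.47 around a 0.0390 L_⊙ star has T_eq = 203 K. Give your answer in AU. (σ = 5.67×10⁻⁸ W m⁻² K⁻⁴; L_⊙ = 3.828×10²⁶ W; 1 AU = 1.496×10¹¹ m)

d ≈ 0.270 AU

L = 0.0390 × 3.828×10²⁶ = 1.49×10²⁵ W.
From T_eq⁴ = L(1−A)/(16πσd²): d = √[L(1−A)/(16πσT_eq⁴)].
d = √[1.49×10²⁵ × 0.53 / (16π × 5.67×10⁻⁸ × (203)⁴)] = 4.04×10¹⁰ m = 0.270 AU.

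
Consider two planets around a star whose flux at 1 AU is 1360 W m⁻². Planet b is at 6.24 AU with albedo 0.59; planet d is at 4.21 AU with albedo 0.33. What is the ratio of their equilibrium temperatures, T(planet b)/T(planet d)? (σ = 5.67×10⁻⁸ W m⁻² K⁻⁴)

T_eq = [S₀(1−A)/(4σd²)]^(1/4), so T ∝ (1−A)^(1/4) / √d.
T₁ = [1360×0.41/(4×5.67×10⁻⁸×6.24²)]^(1/4) = 89.14 K.
T₂ = [1360×0.67/(4×5.67×10⁻⁸×4.21²)]^(1/4) = 122.70 K.

T₁/T₂ ≈ 0.726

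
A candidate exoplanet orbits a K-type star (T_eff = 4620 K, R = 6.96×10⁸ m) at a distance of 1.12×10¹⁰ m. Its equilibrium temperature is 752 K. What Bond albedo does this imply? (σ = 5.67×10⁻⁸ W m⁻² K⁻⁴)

A ≈ 0.27

L = 4πR_⋆²σT_⋆⁴ = 4π(6.96×10⁸)² × 5.67×10⁻⁸ × (4620)⁴ = 1.57×10²⁶ W.
S = L/(4πd²) = 9.98×10⁴ W m⁻².
From T_eq⁴ = S(1−A)/(4σ): 1−A = 4σT_eq⁴/S.
1−A = 4 × 5.67×10⁻⁸ × (752)⁴ / 9.98×10⁴ = 0.727.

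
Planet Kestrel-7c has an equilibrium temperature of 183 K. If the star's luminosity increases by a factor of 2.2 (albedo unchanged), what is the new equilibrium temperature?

T_eq ≈ 223 K

T_eq ∝ L^(1/4) · d^(−1/2).
T′ = 183 × 2.2^(1/4) = 223 K.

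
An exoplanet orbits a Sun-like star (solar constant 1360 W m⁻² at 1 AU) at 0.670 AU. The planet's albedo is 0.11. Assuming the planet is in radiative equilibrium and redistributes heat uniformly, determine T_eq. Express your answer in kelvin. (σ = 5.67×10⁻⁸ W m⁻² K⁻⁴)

Flux at 0.670 AU: S = 1360/0.670² = 3030 W m⁻².
Energy balance: absorbed = emitted ⇒ πR²·S(1−A) = 4πR²·σT_eq⁴, so T_eq⁴ = S(1−A)/(4σ).
T_eq = [3030 × 0.89 / (4 × 5.67×10⁻⁸)]^(1/4) = (1.19×10¹⁰)^(1/4) = 330 K.

T_eq ≈ 330 K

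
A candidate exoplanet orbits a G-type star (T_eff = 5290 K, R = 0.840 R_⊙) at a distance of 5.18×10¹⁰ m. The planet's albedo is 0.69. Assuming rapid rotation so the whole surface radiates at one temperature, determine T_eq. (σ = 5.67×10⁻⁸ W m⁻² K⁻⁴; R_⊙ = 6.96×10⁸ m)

T_eq ≈ 297 K

R_⋆ = 0.840 × 6.96×10⁸ = 5.85×10⁸ m.
L = 4πR_⋆²σT_⋆⁴ = 4π(5.85×10⁸)² × 5.67×10⁻⁸ × (5290)⁴ = 1.91×10²⁶ W.
S = L/(4πd²) = 5660 W m⁻².
Energy balance: absorbed = emitted ⇒ πR²·S(1−A) = 4πR²·σT_eq⁴, so T_eq⁴ = S(1−A)/(4σ).
T_eq = [5660 × 0.31 / (4 × 5.67×10⁻⁸)]^(1/4) = (7.73×10⁹)^(1/4) = 297 K.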